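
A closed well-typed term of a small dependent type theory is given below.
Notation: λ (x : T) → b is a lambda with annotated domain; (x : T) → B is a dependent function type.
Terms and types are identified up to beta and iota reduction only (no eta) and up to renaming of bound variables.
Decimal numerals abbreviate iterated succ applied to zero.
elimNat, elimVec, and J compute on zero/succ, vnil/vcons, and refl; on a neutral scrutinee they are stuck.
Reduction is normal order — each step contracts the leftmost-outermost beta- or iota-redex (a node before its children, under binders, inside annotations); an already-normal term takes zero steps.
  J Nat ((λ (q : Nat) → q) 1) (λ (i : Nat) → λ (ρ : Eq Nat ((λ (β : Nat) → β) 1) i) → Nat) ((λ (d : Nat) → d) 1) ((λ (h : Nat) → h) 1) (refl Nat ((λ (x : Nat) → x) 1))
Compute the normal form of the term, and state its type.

normal form:
  1
inferred type:
  Nat
observation: the leftmost-outermost redex is a J iota-redex, and normalization takes 2 steps.


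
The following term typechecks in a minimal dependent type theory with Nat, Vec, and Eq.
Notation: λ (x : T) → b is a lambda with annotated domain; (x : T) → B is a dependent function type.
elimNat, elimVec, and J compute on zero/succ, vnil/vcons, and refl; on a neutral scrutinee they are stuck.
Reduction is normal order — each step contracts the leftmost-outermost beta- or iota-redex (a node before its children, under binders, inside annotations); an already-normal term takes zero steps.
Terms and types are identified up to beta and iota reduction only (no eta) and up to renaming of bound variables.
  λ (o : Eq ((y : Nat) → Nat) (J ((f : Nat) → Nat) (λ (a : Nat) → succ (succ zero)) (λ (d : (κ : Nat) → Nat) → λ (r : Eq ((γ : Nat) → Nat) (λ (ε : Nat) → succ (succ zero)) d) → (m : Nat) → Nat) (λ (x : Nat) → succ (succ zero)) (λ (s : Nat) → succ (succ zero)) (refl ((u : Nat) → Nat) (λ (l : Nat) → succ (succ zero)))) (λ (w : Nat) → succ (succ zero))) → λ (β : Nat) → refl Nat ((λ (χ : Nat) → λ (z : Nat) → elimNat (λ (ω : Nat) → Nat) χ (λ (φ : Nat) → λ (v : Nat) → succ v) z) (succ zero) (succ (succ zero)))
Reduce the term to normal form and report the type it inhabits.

reduced normal form:
  λ (o : Eq ((y : Nat) → Nat) (λ (f : Nat) → succ (succ zero)) (λ (a : Nat) → succ (succ zero))) → λ (d : Nat) → refl Nat (succ (succ (succ zero)))
type:
  (o : Eq ((y : Nat) → Nat) (λ (f : Nat) → succ (succ zero)) (λ (a : Nat) → succ (succ zero))) → (d : Nat) → Eq Nat (succ (succ (succ zero))) (succ (succ (succ zero)))
observation: the term reaches its normal form after 10 normal-order steps.


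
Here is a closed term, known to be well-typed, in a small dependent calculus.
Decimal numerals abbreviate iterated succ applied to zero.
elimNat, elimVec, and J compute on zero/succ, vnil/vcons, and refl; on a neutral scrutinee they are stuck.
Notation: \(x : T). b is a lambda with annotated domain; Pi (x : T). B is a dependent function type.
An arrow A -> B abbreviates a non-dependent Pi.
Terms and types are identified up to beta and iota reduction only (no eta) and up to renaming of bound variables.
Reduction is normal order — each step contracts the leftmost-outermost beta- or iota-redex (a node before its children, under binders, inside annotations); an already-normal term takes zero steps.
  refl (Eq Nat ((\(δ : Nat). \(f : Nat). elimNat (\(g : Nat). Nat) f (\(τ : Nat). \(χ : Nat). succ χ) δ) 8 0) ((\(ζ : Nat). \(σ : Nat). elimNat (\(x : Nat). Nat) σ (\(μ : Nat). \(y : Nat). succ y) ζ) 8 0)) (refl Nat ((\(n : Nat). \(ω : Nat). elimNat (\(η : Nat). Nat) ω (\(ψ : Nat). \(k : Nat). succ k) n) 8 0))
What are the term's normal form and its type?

resulting normal form:
  refl (Eq Nat 8 8) (refl Nat 8)
type:
  Eq (Eq Nat 8 8) (refl Nat 8) (refl Nat 8)
observation: normalization takes exactly 81 steps under the normal-order strategy.


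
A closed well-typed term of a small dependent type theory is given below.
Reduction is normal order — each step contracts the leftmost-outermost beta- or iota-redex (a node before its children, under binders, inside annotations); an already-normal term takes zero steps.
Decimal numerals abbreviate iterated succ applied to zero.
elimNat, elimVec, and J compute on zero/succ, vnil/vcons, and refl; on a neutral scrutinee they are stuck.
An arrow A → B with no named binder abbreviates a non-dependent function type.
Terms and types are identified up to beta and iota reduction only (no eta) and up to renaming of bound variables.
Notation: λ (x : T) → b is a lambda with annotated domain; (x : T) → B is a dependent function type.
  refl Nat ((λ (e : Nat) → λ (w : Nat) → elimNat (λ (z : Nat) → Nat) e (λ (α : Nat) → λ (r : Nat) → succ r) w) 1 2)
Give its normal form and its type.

resulting normal form:
  refl Nat 3
inferred type:
  Eq Nat 3 3


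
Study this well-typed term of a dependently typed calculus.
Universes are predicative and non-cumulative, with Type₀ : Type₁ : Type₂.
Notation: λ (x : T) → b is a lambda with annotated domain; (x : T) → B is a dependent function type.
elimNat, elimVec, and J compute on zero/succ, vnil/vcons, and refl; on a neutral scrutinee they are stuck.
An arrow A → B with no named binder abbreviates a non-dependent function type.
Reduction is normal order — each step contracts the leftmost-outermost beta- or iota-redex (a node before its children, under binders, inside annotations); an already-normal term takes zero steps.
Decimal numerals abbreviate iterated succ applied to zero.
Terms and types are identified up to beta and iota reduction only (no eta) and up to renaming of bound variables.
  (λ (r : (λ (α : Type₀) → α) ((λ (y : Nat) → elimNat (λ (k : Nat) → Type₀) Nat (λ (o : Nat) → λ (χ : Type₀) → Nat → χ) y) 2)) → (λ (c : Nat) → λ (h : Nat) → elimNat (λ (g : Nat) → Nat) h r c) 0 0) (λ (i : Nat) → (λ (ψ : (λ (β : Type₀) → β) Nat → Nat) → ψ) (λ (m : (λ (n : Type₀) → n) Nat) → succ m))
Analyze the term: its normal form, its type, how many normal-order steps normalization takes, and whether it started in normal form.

resulting normal form:
  0
the term's type:
  Nat
steps to reach normal form (normal order): 4
already normal: no
first contracted redex: a beta-redex


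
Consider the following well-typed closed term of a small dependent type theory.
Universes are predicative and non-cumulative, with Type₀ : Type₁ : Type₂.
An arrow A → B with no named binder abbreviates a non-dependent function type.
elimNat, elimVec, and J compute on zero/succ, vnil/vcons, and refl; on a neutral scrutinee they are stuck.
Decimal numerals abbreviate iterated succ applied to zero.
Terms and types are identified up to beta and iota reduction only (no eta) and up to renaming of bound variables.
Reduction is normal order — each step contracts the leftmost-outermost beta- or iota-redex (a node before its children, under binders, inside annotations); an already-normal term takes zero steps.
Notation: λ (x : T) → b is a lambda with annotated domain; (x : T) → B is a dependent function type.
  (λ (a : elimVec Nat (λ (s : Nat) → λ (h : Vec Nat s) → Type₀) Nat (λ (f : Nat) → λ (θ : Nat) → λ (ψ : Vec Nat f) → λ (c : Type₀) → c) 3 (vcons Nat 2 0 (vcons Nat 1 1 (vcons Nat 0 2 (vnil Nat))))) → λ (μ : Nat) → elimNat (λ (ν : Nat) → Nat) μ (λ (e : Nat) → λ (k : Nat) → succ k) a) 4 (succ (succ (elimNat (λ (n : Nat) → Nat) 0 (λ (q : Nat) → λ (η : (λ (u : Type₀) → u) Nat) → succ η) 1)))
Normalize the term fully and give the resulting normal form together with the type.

resulting normal form:
  7
type:
  Nat


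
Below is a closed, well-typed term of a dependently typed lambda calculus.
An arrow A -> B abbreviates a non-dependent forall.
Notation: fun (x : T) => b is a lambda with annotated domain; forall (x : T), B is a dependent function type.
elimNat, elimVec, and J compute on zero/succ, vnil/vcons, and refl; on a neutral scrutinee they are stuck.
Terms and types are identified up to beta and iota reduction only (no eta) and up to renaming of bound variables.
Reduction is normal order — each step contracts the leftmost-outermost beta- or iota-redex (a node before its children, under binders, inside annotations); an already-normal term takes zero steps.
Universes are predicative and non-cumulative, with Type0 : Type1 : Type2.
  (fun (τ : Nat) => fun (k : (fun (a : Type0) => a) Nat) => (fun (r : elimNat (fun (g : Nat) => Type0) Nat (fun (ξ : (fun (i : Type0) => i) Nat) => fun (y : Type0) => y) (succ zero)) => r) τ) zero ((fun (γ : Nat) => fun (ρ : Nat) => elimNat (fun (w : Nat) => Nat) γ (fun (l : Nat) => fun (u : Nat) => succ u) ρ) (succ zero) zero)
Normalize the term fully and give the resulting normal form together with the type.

resulting normal form:
  zero
type:
  Nat
observation: 3 normal-order steps separate the term from its normal form.


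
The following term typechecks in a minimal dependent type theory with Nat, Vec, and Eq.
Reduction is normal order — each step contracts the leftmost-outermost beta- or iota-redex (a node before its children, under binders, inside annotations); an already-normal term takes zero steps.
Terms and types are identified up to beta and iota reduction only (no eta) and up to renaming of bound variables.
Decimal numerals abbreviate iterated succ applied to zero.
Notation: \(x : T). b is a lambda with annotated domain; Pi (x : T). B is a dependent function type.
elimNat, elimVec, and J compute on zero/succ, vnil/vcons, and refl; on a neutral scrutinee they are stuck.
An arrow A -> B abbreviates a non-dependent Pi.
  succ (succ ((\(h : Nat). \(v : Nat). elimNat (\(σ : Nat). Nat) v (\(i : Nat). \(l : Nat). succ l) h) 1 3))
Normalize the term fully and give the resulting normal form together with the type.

resulting normal form:
  6
inferred type:
  Nat
observation: the leftmost-outermost redex is a beta-redex, and normalization takes 6 steps.


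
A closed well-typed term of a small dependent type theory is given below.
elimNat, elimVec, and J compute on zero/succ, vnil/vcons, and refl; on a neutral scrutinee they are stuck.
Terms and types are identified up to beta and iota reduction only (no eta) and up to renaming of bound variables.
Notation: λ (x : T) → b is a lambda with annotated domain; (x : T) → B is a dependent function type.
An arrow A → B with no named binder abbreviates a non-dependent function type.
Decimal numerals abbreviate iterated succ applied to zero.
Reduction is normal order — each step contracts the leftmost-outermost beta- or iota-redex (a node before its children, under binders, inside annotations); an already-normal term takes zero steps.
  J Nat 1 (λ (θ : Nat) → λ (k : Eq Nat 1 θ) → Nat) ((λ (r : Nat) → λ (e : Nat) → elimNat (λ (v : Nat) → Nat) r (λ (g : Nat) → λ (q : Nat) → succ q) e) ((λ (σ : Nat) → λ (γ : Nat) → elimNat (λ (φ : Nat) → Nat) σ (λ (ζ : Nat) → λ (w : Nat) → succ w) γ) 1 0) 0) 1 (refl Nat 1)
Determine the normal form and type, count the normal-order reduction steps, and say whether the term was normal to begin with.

reduced normal form:
  1
inferred type:
  Nat
steps to reach normal form (normal order): 7
started in normal form: no
first contracted redex: a J iota-redex


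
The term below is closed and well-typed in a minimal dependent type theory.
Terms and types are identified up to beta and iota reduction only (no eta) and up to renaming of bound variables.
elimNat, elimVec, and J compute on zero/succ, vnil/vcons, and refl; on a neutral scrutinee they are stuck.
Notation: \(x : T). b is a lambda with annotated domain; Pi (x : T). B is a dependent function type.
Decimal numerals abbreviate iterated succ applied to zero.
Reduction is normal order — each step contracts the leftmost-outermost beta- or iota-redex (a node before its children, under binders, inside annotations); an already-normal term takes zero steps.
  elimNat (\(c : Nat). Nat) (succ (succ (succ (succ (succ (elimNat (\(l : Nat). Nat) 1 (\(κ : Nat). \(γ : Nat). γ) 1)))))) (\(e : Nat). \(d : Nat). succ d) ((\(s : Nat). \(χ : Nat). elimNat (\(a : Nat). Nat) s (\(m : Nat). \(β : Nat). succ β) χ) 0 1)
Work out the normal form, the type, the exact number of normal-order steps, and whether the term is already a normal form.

resulting normal form:
  7
inferred type:
  Nat
steps to reach normal form (normal order): 14
already normal: no
first contracted redex: an elimNat iota-redex


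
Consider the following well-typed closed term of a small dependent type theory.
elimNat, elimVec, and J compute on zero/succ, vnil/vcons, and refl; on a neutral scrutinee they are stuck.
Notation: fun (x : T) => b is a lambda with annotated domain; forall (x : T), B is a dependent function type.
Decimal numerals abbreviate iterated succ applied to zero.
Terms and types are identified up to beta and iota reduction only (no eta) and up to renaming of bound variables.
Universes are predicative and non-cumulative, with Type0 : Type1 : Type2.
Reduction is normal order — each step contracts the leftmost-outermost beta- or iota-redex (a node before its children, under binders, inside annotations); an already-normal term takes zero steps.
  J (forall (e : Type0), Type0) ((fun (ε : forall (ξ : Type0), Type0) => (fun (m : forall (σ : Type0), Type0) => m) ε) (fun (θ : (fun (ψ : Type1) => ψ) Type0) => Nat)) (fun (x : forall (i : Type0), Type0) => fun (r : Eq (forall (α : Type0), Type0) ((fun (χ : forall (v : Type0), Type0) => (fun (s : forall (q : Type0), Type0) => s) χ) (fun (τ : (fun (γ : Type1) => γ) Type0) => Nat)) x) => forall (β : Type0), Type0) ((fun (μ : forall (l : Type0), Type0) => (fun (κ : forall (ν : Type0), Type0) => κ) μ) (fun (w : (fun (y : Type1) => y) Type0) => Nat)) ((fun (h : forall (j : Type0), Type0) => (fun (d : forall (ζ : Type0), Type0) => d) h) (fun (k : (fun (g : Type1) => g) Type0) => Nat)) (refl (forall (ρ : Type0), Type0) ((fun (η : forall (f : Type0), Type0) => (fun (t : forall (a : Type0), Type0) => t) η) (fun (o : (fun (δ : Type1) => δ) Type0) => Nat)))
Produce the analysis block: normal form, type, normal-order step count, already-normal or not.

resulting normal form:
  fun (e : Type0) => Nat
inferred type:
  forall (e : Type0), Type0
reduction steps (normal order): 4
term was already normal: no
first contracted redex: a J iota-redex


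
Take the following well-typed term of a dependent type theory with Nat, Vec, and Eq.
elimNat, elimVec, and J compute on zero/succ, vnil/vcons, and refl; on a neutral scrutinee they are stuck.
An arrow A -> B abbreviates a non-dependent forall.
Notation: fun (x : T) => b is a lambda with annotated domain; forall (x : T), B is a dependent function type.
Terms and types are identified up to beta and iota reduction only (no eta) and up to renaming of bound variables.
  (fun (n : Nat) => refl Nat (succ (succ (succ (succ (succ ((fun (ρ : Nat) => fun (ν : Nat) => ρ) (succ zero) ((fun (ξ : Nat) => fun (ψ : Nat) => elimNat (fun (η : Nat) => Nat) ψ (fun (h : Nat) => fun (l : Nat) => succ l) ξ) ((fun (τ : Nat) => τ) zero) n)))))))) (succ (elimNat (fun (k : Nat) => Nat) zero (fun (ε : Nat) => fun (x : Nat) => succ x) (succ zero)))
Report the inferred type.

inferred type:
  Eq Nat (succ (succ (succ (succ (succ (succ zero)))))) (succ (succ (succ (succ (succ (succ zero))))))


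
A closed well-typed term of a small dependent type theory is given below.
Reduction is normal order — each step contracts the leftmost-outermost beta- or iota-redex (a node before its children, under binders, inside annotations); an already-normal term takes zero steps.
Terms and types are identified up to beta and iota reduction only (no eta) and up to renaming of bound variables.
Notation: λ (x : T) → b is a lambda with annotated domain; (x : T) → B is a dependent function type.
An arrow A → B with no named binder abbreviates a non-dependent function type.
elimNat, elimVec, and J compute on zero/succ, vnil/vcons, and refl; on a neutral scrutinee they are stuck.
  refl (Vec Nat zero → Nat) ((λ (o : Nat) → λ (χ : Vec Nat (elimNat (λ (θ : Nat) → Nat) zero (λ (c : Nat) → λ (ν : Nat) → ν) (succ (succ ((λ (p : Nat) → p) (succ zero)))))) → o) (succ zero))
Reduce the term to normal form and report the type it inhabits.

resulting normal form:
  refl (Vec Nat zero → Nat) (λ (o : Vec Nat zero) → succ zero)
the term's type:
  Eq (Vec Nat zero → Nat) (λ (o : Vec Nat zero) → succ zero) (λ (χ : Vec Nat zero) → succ zero)
observation: normalization takes exactly 12 steps under the normal-order strategy.


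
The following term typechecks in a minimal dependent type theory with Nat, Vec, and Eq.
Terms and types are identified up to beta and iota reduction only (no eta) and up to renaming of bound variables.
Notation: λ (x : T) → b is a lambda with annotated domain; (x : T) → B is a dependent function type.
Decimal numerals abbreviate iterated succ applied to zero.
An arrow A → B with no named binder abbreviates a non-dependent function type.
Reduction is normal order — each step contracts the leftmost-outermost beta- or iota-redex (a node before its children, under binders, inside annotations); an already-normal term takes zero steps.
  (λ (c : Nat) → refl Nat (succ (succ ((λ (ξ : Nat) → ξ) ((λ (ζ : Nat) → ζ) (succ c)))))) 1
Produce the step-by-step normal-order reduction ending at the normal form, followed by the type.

normal-order reduction:
  (λ (c : Nat) → refl Nat (succ (succ ((λ (ξ : Nat) → ξ) ((λ (ζ : Nat) → ζ) (succ c)))))) 1
  ~> refl Nat (succ (succ ((λ (c : Nat) → c) ((λ (ξ : Nat) → ξ) 2))))
  ~> refl Nat (succ (succ ((λ (c : Nat) → c) 2)))
  ~> refl Nat 4
type:
  Eq Nat 4 4


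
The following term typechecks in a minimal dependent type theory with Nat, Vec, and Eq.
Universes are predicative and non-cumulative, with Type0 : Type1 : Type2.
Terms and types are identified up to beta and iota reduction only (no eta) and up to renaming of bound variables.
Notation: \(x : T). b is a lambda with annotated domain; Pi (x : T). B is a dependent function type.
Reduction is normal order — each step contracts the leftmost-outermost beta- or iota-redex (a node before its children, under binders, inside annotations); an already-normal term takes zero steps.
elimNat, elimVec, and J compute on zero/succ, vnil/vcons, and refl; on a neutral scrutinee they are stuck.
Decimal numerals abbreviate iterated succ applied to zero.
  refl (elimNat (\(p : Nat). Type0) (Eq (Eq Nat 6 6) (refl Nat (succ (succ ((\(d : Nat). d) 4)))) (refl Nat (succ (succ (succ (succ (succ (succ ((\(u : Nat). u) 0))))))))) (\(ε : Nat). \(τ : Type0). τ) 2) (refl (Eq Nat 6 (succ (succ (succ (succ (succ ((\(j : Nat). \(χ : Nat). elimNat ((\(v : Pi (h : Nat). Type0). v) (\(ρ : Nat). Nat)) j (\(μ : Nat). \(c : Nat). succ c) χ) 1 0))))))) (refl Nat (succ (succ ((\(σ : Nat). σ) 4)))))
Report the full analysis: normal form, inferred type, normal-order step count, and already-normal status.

resulting normal form:
  refl (Eq (Eq Nat 6 6) (refl Nat 6) (refl Nat 6)) (refl (Eq Nat 6 6) (refl Nat 6))
inferred type:
  Eq (Eq (Eq Nat 6 6) (refl Nat 6) (refl Nat 6)) (refl (Eq Nat 6 6) (refl Nat 6)) (refl (Eq Nat 6 6) (refl Nat 6))
steps to reach normal form (normal order): 13
term was already normal: no
first contracted redex: an elimNat iota-redex


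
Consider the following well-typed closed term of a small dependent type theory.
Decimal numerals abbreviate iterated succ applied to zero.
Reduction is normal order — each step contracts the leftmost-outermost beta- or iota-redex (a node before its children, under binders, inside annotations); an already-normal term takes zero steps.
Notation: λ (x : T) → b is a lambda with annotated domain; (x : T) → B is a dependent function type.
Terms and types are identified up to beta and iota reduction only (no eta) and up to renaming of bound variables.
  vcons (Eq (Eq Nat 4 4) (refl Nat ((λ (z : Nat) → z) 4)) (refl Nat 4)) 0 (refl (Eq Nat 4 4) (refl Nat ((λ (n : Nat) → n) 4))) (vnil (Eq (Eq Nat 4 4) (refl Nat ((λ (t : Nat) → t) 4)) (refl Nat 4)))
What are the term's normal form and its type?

reduced normal form:
  vcons (Eq (Eq Nat 4 4) (refl Nat 4) (refl Nat 4)) 0 (refl (Eq Nat 4 4) (refl Nat 4)) (vnil (Eq (Eq Nat 4 4) (refl Nat 4) (refl Nat 4)))
the term's type:
  Vec (Eq (Eq Nat 4 4) (refl Nat 4) (refl Nat 4)) 1


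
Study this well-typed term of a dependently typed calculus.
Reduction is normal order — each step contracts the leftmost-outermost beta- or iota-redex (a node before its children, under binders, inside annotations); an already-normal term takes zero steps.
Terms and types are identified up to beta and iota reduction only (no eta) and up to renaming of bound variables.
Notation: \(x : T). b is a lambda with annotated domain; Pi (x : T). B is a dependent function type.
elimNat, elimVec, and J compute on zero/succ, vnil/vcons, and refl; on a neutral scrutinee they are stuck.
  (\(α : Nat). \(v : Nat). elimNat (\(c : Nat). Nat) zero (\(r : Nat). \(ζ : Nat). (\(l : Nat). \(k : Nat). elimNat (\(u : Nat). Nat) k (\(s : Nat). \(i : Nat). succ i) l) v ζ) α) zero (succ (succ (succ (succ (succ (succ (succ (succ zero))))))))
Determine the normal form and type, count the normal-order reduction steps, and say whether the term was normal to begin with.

resulting normal form:
  zero
the term's type:
  Nat
normal-order step count: 3
term was already normal: no
first contracted redex: a beta-redex


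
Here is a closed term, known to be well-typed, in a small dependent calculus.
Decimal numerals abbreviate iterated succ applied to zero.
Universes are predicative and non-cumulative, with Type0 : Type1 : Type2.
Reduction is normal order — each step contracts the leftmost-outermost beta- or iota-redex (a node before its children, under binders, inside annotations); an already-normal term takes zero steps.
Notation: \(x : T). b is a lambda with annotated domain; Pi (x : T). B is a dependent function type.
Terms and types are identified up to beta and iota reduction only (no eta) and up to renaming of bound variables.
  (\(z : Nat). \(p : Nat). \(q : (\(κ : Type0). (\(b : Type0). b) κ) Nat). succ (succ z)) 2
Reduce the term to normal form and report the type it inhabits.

resulting normal form:
  \(z : Nat). \(p : Nat). 4
inferred type:
  Pi (z : Nat). Pi (p : Nat). Nat


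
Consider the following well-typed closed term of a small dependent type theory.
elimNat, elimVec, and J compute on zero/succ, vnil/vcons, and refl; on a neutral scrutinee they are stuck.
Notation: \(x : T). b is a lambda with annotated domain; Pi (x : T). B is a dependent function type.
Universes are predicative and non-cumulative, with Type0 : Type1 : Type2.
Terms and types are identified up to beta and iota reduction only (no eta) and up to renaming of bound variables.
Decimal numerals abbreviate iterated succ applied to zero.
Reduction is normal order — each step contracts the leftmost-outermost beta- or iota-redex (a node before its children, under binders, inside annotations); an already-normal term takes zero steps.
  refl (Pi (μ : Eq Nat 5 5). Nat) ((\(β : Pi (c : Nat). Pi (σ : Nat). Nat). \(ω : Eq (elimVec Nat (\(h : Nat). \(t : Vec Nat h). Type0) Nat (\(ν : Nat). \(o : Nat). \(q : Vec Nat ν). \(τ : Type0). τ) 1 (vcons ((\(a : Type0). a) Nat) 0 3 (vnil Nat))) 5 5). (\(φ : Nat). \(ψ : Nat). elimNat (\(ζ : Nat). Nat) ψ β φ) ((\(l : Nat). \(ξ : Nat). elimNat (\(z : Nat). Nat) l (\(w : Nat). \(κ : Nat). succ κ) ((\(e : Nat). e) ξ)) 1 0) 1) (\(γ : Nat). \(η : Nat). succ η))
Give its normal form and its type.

reduced normal form:
  refl (Pi (μ : Eq Nat 5 5). Nat) (\(β : Eq Nat 5 5). 2)
type:
  Eq (Pi (μ : Eq Nat 5 5). Nat) (\(β : Eq Nat 5 5). 2) (\(c : Eq Nat 5 5). 2)
observation: contracting a beta-redex first, the term normalizes in 17 steps.


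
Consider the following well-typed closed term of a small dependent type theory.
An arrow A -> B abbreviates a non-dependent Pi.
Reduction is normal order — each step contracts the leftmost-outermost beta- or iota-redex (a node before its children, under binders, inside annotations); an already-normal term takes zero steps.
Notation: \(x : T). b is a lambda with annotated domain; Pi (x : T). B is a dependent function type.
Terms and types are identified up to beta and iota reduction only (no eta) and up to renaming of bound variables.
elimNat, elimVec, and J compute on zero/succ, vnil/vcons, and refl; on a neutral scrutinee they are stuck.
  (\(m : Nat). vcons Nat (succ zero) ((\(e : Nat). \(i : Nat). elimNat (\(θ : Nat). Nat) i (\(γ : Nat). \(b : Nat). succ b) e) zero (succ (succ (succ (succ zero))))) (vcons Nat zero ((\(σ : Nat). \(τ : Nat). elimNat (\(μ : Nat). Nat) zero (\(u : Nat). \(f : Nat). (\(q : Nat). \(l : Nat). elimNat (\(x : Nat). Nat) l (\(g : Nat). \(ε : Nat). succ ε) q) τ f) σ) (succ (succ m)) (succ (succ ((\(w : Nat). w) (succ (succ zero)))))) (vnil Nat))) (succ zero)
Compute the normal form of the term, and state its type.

normal form:
  vcons Nat (succ zero) (succ (succ (succ (succ zero)))) (vcons Nat zero (succ (succ (succ (succ (succ (succ (succ (succ (succ (succ (succ (succ zero)))))))))))) (vnil Nat))
type:
  Vec Nat (succ (succ zero))
observation: the leftmost-outermost redex is a beta-redex, and normalization takes 64 steps.


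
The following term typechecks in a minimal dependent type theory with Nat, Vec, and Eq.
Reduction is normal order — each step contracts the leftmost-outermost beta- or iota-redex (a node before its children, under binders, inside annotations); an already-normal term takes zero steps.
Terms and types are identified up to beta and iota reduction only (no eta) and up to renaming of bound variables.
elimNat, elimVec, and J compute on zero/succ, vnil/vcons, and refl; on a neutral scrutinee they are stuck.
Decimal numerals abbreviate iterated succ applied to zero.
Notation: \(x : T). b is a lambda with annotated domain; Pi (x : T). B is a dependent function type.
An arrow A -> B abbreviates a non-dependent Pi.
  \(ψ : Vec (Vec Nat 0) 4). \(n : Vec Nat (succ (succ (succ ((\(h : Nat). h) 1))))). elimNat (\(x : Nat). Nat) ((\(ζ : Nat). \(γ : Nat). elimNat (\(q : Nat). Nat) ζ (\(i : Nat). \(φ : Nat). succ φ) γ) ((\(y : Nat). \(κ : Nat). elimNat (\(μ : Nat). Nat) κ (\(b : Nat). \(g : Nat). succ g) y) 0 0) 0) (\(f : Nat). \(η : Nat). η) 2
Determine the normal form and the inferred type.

resulting normal form:
  \(ψ : Vec (Vec Nat 0) 4). \(n : Vec Nat 4). 0
the term's type:
  Vec (Vec Nat 0) 4 -> Vec Nat 4 -> Nat
observation: the leftmost-outermost redex is a beta-redex, and normalization takes 14 steps.


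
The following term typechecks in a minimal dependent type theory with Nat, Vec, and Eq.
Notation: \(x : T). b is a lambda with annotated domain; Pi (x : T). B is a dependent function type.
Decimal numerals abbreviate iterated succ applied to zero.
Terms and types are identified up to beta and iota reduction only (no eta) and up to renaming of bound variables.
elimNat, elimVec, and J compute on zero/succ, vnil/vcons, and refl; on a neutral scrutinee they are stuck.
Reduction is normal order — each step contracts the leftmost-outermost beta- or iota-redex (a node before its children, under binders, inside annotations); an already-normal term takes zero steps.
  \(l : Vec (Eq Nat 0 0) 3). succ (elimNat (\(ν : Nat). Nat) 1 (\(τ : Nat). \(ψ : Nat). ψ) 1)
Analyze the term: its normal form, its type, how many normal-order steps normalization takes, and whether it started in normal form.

resulting normal form:
  \(l : Vec (Eq Nat 0 0) 3). 2
inferred type:
  Pi (l : Vec (Eq Nat 0 0) 3). Nat
steps to reach normal form (normal order): 4
started in normal form: no
first contracted redex: an elimNat iota-redex


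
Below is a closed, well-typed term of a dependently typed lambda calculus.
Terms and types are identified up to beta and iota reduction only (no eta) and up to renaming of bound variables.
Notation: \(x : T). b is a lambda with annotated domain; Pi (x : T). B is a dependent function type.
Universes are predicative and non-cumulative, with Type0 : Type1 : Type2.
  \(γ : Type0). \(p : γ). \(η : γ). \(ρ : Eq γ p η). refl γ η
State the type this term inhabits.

inferred type:
  Pi (γ : Type0). Pi (p : γ). Pi (η : γ). Pi (ρ : Eq γ p η). Eq γ η η


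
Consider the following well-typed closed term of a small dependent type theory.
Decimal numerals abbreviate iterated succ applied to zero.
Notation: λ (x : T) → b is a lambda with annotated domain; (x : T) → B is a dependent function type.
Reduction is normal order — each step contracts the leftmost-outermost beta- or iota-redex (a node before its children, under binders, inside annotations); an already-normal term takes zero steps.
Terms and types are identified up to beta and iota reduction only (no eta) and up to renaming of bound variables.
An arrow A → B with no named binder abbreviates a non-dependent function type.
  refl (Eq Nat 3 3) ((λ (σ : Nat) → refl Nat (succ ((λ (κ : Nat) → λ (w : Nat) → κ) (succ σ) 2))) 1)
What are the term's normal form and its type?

resulting normal form:
  refl (Eq Nat 3 3) (refl Nat 3)
type:
  Eq (Eq Nat 3 3) (refl Nat 3) (refl Nat 3)
observation: the leftmost-outermost redex is a beta-redex, and normalization takes 3 steps.


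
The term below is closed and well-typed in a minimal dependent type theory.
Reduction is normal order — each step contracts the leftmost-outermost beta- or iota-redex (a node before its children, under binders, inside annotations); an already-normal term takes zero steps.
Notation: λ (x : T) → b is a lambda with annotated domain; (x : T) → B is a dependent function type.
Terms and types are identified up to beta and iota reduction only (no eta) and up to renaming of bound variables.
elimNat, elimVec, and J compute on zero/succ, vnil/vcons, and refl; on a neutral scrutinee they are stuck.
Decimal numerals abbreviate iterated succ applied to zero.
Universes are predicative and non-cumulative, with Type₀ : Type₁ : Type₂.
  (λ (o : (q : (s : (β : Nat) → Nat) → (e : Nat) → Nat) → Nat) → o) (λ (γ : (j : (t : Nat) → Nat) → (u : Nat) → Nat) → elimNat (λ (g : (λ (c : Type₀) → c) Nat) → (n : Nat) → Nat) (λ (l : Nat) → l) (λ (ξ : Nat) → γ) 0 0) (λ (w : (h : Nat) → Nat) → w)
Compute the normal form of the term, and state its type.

normal form:
  0
the term's type:
  Nat


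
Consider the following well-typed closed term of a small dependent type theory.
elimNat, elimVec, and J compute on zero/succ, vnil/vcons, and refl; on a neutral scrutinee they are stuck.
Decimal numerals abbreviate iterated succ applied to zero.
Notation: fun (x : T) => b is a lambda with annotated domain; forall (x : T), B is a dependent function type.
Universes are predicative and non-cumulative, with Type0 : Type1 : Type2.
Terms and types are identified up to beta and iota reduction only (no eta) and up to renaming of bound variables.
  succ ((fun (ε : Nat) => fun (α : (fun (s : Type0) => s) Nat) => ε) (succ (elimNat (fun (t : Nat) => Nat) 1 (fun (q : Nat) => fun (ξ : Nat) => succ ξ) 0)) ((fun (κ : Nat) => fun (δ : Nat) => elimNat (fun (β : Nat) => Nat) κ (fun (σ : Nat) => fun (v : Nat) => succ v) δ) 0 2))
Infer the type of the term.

the term's type:
  Nat


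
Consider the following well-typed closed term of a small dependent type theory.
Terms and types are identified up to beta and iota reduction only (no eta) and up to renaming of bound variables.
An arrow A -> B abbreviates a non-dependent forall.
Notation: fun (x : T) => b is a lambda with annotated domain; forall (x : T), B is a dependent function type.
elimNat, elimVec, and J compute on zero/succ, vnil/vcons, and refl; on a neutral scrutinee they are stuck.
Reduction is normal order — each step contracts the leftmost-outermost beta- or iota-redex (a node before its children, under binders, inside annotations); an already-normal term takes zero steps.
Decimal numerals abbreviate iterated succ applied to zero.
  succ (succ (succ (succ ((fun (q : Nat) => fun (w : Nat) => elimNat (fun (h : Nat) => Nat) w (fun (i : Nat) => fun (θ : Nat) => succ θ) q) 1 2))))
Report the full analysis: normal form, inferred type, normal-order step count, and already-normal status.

normal form:
  7
the term's type:
  Nat
steps to reach normal form (normal order): 6
started in normal form: no
first redex: a beta-redex


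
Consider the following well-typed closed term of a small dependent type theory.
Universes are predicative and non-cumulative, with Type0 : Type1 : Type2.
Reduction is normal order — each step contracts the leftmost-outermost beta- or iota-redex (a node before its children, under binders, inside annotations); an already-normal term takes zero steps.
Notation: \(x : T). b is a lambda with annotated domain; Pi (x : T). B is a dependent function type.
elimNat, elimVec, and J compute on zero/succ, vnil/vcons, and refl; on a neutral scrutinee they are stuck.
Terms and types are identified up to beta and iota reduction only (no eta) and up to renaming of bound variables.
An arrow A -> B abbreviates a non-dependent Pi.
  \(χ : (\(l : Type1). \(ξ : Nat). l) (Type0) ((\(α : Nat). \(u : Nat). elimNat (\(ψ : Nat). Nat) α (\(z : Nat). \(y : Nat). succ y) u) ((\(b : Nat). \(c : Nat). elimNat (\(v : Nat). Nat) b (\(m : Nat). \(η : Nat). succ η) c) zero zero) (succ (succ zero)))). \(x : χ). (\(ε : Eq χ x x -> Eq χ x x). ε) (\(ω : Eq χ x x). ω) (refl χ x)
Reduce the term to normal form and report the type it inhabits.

normal form:
  \(χ : Type0). \(l : χ). refl χ l
the term's type:
  Pi (χ : Type0). Pi (l : χ). Eq χ l l
observation: 4 normal-order steps separate the term from its normal form.


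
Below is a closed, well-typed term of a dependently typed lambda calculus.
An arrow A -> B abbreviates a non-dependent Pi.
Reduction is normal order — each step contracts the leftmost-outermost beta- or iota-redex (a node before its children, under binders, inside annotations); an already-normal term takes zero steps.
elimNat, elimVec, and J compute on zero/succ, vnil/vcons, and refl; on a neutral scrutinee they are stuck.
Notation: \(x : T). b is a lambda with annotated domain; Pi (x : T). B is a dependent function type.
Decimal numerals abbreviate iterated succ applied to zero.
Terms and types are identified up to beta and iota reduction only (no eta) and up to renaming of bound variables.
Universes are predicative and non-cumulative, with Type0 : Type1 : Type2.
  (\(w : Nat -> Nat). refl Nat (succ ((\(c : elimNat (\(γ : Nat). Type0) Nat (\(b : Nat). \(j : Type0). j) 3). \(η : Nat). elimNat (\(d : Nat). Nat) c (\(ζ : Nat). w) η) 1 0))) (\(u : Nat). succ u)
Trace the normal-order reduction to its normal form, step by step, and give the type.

normal-order reduction:
  (\(w : Nat -> Nat). refl Nat (succ ((\(c : elimNat (\(γ : Nat). Type0) Nat (\(b : Nat). \(j : Type0). j) 3). \(η : Nat). elimNat (\(d : Nat). Nat) c (\(ζ : Nat). w) η) 1 0))) (\(u : Nat). succ u)
  ~> refl Nat (succ ((\(w : elimNat (\(c : Nat). Type0) Nat (\(γ : Nat). \(b : Type0). b) 3). \(j : Nat). elimNat (\(η : Nat). Nat) w (\(d : Nat). \(ζ : Nat). succ ζ) j) 1 0))
  ~> refl Nat (succ ((\(w : Nat). elimNat (\(c : Nat). Nat) 1 (\(γ : Nat). \(b : Nat). succ b) w) 0))
  ~> refl Nat (succ (elimNat (\(w : Nat). Nat) 1 (\(c : Nat). \(γ : Nat). succ γ) 0))
  ~> refl Nat 2
the term's type:
  Eq Nat 2 2


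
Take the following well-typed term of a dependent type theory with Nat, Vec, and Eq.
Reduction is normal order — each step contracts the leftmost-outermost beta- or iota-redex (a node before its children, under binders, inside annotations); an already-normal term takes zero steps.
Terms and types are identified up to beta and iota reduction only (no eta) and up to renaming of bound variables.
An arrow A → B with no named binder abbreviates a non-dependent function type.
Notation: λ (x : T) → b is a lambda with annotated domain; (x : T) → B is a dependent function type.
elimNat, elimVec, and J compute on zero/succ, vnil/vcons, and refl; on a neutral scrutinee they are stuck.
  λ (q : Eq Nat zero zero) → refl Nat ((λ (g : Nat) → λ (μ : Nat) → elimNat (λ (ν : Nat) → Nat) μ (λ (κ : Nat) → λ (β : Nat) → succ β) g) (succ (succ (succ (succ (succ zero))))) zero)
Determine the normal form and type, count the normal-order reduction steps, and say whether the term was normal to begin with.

reduced normal form:
  λ (q : Eq Nat zero zero) → refl Nat (succ (succ (succ (succ (succ zero)))))
type:
  Eq Nat zero zero → Eq Nat (succ (succ (succ (succ (succ zero))))) (succ (succ (succ (succ (succ zero)))))
steps to reach normal form (normal order): 18
started in normal form: no
first redex: a beta-redex


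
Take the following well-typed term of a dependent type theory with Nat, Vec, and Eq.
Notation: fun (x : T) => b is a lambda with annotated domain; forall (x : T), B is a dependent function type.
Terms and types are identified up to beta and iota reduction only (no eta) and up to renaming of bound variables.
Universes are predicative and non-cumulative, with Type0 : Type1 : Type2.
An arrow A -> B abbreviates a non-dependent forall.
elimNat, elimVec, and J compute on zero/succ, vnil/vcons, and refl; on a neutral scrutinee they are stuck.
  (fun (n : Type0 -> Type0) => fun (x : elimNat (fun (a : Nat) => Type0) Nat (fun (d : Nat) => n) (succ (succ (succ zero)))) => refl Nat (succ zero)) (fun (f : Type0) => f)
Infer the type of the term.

inferred type:
  Nat -> Eq Nat (succ zero) (succ zero)


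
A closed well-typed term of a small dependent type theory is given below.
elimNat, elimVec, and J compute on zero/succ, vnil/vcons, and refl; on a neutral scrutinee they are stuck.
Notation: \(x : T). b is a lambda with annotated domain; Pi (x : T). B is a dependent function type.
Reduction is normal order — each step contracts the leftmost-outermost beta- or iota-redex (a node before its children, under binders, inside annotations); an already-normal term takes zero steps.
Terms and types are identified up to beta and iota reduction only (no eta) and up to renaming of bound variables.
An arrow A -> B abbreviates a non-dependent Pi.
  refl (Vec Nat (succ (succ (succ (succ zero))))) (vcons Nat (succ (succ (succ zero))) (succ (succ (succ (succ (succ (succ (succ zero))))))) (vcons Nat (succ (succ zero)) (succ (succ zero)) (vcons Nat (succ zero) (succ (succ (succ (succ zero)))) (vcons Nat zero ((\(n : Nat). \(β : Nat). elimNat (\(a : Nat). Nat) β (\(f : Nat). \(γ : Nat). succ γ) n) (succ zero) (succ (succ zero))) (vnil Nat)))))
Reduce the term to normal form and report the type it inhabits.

resulting normal form:
  refl (Vec Nat (succ (succ (succ (succ zero))))) (vcons Nat (succ (succ (succ zero))) (succ (succ (succ (succ (succ (succ (succ zero))))))) (vcons Nat (succ (succ zero)) (succ (succ zero)) (vcons Nat (succ zero) (succ (succ (succ (succ zero)))) (vcons Nat zero (succ (succ (succ zero))) (vnil Nat)))))
the term's type:
  Eq (Vec Nat (succ (succ (succ (succ zero))))) (vcons Nat (succ (succ (succ zero))) (succ (succ (succ (succ (succ (succ (succ zero))))))) (vcons Nat (succ (succ zero)) (succ (succ zero)) (vcons Nat (succ zero) (succ (succ (succ (succ zero)))) (vcons Nat zero (succ (succ (succ zero))) (vnil Nat))))) (vcons Nat (succ (succ (succ zero))) (succ (succ (succ (succ (succ (succ (succ zero))))))) (vcons Nat (succ (succ zero)) (succ (succ zero)) (vcons Nat (succ zero) (succ (succ (succ (succ zero)))) (vcons Nat zero (succ (succ (succ zero))) (vnil Nat)))))


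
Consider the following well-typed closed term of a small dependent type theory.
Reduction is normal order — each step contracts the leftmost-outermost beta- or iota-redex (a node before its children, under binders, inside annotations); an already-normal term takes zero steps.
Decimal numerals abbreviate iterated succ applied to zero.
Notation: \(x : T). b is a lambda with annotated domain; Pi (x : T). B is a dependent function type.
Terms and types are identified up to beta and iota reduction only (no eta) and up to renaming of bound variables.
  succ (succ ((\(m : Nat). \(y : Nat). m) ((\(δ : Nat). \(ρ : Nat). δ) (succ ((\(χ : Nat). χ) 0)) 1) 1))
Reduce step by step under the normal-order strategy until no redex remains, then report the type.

reduction (normal order):
  succ (succ ((\(m : Nat). \(y : Nat). m) ((\(δ : Nat). \(ρ : Nat). δ) (succ ((\(χ : Nat). χ) 0)) 1) 1))
  ~> succ (succ ((\(m : Nat). (\(y : Nat). \(δ : Nat). y) (succ ((\(ρ : Nat). ρ) 0)) 1) 1))
  ~> succ (succ ((\(m : Nat). \(y : Nat). m) (succ ((\(δ : Nat). δ) 0)) 1))
  ~> succ (succ ((\(m : Nat). succ ((\(y : Nat). y) 0)) 1))
  ~> succ (succ (succ ((\(m : Nat). m) 0)))
  ~> 3
type:
  Nat
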